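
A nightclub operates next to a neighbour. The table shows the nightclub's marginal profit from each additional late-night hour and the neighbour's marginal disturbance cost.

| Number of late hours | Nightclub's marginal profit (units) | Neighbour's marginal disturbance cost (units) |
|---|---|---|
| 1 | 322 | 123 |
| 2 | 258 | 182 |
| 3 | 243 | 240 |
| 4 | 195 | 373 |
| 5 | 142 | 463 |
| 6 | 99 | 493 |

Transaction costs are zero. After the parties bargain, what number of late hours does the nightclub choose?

Bargaining reaches the level where marginal profit last exceeds marginal disturbance cost.
That holds through level 3 (243 ≥ 240) but not at 4 (195 < 373).

3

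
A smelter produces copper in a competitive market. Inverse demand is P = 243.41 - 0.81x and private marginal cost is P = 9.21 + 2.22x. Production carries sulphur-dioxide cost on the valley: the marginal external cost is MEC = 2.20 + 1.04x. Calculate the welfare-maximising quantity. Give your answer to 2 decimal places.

Social marginal cost = private MC + MEC = 11.41 + 3.26x.
Set SMC = demand: 11.41 + 3.26x = 243.41 - 0.81x → x* = 57.0025.

x* = 57.00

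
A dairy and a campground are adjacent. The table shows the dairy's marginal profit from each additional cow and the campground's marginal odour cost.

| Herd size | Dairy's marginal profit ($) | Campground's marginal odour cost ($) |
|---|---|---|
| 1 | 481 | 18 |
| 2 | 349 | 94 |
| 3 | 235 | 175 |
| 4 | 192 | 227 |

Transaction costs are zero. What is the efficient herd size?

Bargaining reaches the level where marginal profit last exceeds marginal odour cost.
That holds through level 3 (235 ≥ 175) but not at 4 (192 < 227).

3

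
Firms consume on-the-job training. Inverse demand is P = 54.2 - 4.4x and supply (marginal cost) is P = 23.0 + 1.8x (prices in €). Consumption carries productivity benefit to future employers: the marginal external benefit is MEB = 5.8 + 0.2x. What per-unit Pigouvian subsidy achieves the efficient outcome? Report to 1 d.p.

subsidy = €7.0 per unit

Social marginal benefit = demand + MEB = 60.0 - 4.2x.
Set SMB = MC: 60.0 - 4.2x = 23.0 + 1.8x → x* = 6.1667.
The Pigouvian subsidy equals MEB at x*: 5.8 + 0.2×6.1667 = 7.0333.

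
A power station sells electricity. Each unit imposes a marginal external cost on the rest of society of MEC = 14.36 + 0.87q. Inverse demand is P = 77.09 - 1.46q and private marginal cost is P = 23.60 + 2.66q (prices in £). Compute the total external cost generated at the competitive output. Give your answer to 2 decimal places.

Market equilibrium (private): 23.60 + 2.66q = 77.09 - 1.46q → q_m = 12.9830.
Total external cost = ∫₀^{q_m} (14.36 + 0.87q) dq = 14.36×12.9830 + ½×0.87×12.9830² = 259.7587.

£259.76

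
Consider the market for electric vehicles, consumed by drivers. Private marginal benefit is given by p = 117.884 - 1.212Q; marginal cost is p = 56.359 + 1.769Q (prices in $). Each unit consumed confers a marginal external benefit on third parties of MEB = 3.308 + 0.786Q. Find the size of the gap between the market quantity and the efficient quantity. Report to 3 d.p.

Market equilibrium (private): 56.359 + 1.769Q = 117.884 - 1.212Q → Q_m = 20.6390.
Social marginal benefit = demand + MEB = 121.192 - 0.426Q.
Set SMB = MC: 121.192 - 0.426Q = 56.359 + 1.769Q → Q* = 29.5367.
Gap = |20.6390 − 29.5367| = 8.8977.

8.898 units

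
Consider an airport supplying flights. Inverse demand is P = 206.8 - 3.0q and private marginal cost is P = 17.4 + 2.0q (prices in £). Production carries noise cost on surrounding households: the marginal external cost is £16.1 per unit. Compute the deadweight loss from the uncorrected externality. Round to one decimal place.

Market equilibrium (private): 17.4 + 2.0q = 206.8 - 3.0q → q_m = 37.8800.
Social marginal cost = private MC + MEC = 33.5 + 2.0q.
Set SMC = demand: 33.5 + 2.0q = 206.8 - 3.0q → q* = 34.6600.
The loss is the area between SMC and demand from q* to q_m; with linear curves that's a triangle of height MEC(q_m).
DWL = ½ × 3.2200 × 16.1000 = 25.9210.

DWL = £25.9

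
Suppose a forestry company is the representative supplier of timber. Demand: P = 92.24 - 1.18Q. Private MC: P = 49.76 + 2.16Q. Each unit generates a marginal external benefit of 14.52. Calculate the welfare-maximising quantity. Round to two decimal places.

Q* = 17.07

Social marginal cost = private MC − MEB = 35.24 + 2.16Q.
Set SMC = demand: 35.24 + 2.16Q = 92.24 - 1.18Q → Q* = 17.0659.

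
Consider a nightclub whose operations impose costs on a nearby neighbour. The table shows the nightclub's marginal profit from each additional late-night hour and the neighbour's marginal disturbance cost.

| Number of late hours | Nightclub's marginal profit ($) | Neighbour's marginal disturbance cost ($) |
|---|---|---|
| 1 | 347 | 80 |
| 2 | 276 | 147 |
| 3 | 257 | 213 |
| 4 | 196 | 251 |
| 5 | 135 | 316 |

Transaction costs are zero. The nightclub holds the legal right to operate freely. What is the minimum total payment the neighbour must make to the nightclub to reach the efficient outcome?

$331

Left alone the nightclub would choose level 5 (marginal profit stays positive).
Efficient level: k* = 3 (marginal profit ≥ marginal disturbance cost through 3).
The neighbour must at least cover the nightclub's forgone profit from cutting 5→3: 196 + 135 = 331.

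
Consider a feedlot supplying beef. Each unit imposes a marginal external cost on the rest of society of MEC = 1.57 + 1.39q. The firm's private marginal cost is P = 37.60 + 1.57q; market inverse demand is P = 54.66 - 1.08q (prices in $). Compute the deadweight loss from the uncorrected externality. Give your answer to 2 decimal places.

Market equilibrium (private): 37.60 + 1.57q = 54.66 - 1.08q → q_m = 6.4377.
Social marginal cost = private MC + MEC = 39.17 + 2.96q.
Set SMC = demand: 39.17 + 2.96q = 54.66 - 1.08q → q* = 3.8342.
Between q* and q_m the wedge SMC − demand runs linearly from 0 to MEC(q_m), so the loss is a triangle.
DWL = ½ × 2.6035 × 10.5185 = 13.6925.

DWL = $13.69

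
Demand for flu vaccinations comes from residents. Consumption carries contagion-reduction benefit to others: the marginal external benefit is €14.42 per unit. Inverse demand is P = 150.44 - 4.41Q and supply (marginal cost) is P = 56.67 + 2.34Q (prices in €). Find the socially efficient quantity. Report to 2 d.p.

Q* = 16.03

Social marginal benefit = demand + MEB = 164.86 - 4.41Q.
Set SMB = MC: 164.86 - 4.41Q = 56.67 + 2.34Q → Q* = 16.0281.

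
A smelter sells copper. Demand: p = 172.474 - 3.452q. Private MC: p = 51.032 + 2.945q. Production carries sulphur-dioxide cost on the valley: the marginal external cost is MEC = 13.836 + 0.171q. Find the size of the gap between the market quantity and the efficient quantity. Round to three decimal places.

Market equilibrium (private): 51.032 + 2.945q = 172.474 - 3.452q → q_m = 18.9842.
Social marginal cost = private MC + MEC = 64.868 + 3.116q.
Set SMC = demand: 64.868 + 3.116q = 172.474 - 3.452q → q* = 16.3834.
Gap = |18.9842 − 16.3834| = 2.6008.

2.601 units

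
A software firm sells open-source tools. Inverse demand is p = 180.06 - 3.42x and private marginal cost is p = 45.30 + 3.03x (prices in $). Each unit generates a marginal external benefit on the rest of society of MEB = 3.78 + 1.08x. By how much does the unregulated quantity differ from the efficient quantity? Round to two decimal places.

Market equilibrium (private): 45.30 + 3.03x = 180.06 - 3.42x → x_m = 20.8930.
Social marginal cost = private MC − MEB = 41.52 + 1.95x.
Set SMC = demand: 41.52 + 1.95x = 180.06 - 3.42x → x* = 25.7989.
Gap = |20.8930 − 25.7989| = 4.9059.

4.91 units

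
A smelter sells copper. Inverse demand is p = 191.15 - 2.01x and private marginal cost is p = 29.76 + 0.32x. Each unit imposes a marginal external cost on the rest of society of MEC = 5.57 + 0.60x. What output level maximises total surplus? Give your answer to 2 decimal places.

Social marginal cost = private MC + MEC = 35.33 + 0.92x.
Set SMC = demand: 35.33 + 0.92x = 191.15 - 2.01x → x* = 53.1809.

x* = 53.18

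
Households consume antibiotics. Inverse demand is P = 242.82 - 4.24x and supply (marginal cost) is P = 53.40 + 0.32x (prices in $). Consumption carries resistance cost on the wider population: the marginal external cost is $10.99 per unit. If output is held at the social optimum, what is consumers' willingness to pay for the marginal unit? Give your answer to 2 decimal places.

P = $76.91

Social marginal benefit = demand − MEC = 231.83 - 4.24x.
Set SMB = MC: 231.83 - 4.24x = 53.40 + 0.32x → x* = 39.1294.
Consumer price on the demand curve at x*: 242.82 − 4.24×39.1294 = 76.9113.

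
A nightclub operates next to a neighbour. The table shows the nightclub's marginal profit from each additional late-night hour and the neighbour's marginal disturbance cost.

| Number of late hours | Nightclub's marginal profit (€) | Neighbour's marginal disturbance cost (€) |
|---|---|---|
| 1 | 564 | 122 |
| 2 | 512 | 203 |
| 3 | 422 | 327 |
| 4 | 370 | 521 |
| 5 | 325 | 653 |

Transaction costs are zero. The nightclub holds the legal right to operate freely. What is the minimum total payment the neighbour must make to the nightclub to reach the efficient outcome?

Left alone the nightclub would choose level 5 (marginal profit stays positive).
Efficient level: k* = 3 (marginal profit ≥ marginal disturbance cost through 3).
The neighbour must at least cover the nightclub's forgone profit from cutting 5→3: 370 + 325 = 695.

€695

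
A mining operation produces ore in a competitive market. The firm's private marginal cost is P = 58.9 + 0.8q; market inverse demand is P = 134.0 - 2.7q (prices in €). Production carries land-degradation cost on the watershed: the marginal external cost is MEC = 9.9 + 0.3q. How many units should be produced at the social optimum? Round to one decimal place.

q* = 17.2

Social marginal cost = private MC + MEC = 68.8 + 1.1q.
Set SMC = demand: 68.8 + 1.1q = 134.0 - 2.7q → q* = 17.1579.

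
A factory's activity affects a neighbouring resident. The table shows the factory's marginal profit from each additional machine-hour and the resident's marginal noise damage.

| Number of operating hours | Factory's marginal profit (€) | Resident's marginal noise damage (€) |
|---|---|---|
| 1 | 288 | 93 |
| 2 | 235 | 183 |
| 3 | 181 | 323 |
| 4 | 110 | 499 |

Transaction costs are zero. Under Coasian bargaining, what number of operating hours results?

Bargaining reaches the level where marginal profit last exceeds marginal noise damage.
That holds through level 2 (235 ≥ 183) but not at 3 (181 < 323).

2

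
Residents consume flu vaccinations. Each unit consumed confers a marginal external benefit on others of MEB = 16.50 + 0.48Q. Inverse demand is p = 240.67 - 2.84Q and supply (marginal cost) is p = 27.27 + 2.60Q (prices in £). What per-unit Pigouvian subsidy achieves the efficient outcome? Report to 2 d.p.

subsidy = £38.75 per unit

Social marginal benefit = demand + MEB = 257.17 - 2.36Q.
Set SMB = MC: 257.17 - 2.36Q = 27.27 + 2.60Q → Q* = 46.3508.
The Pigouvian subsidy equals MEB at Q*: 16.50 + 0.48×46.3508 = 38.7484.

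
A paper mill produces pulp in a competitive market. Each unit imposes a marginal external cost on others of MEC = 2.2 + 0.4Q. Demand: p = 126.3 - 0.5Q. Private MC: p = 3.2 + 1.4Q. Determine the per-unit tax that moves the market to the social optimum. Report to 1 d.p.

Social marginal cost = private MC + MEC = 5.4 + 1.8Q.
Set SMC = demand: 5.4 + 1.8Q = 126.3 - 0.5Q → Q* = 52.5652.
The Pigouvian tax equals MEC at Q*: 2.2 + 0.4×52.5652 = 23.2261.

tax = 23.2 per unit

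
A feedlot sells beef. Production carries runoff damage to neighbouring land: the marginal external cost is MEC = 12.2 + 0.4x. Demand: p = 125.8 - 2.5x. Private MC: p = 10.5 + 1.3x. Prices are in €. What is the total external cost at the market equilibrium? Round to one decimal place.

Market equilibrium (private): 10.5 + 1.3x = 125.8 - 2.5x → x_m = 30.3421.
Total external cost = ∫₀^{x_m} (12.2 + 0.4x) dx = 12.2×30.3421 + ½×0.4×30.3421² = 554.3022.

€554.3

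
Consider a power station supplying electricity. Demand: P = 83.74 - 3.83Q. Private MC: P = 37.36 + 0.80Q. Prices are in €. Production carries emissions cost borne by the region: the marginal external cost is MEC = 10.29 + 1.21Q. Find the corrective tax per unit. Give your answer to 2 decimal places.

tax = €17.77 per unit

Social marginal cost = private MC + MEC = 47.65 + 2.01Q.
Set SMC = demand: 47.65 + 2.01Q = 83.74 - 3.83Q → Q* = 6.1798.
The Pigouvian tax equals MEC at Q*: 10.29 + 1.21×6.1798 = 17.7676.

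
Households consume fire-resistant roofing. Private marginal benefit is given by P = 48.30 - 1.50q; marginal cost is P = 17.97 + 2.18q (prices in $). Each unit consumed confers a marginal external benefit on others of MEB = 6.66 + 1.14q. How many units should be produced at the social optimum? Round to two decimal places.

q* = 14.56

Social marginal benefit = demand + MEB = 54.96 - 0.36q.
Set SMB = MC: 54.96 - 0.36q = 17.97 + 2.18q → q* = 14.5630.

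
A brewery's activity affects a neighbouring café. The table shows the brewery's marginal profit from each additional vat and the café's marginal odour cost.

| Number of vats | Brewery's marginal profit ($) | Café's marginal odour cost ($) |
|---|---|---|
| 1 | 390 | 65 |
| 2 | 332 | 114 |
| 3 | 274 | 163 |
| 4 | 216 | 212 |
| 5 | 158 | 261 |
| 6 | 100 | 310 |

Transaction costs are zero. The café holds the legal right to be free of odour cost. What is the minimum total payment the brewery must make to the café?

$554

Efficient level: marginal profit ≥ marginal odour cost through level 4, so k* = 4.
With the café holding the right, the brewery must at least compensate total damage at k*: 65 + 114 + 163 + 212 = 554.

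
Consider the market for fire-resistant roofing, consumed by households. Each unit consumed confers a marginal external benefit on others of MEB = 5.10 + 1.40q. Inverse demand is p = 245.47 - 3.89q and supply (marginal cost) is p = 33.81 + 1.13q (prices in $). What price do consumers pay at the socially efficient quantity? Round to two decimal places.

P = $12.54

Social marginal benefit = demand + MEB = 250.57 - 2.49q.
Set SMB = MC: 250.57 - 2.49q = 33.81 + 1.13q → q* = 59.8785.
Consumer price on the demand curve at q*: 245.47 − 3.89×59.8785 = 12.5426.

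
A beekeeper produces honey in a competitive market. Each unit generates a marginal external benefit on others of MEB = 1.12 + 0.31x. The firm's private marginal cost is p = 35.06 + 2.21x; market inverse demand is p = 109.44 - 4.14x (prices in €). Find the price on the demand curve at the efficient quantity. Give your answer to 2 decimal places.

Social marginal cost = private MC − MEB = 33.94 + 1.90x.
Set SMC = demand: 33.94 + 1.90x = 109.44 - 4.14x → x* = 12.5000.
Consumer price on the demand curve at x*: 109.44 − 4.14×12.5000 = 57.6900.

P = €57.69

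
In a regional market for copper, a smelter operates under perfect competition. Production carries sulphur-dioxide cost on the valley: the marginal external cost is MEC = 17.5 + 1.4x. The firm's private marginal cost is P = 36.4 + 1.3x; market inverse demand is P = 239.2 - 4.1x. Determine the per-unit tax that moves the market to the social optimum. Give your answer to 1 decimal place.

tax = 55.7 per unit

Social marginal cost = private MC + MEC = 53.9 + 2.7x.
Set SMC = demand: 53.9 + 2.7x = 239.2 - 4.1x → x* = 27.2500.
The Pigouvian tax equals MEC at x*: 17.5 + 1.4×27.2500 = 55.6500.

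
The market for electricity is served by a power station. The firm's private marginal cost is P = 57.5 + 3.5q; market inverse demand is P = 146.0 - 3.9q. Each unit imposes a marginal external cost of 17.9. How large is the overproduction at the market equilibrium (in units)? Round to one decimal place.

Market equilibrium (private): 57.5 + 3.5q = 146.0 - 3.9q → q_m = 11.9595.
Social marginal cost = private MC + MEC = 75.4 + 3.5q.
Set SMC = demand: 75.4 + 3.5q = 146.0 - 3.9q → q* = 9.5405.
Gap = |11.9595 − 9.5405| = 2.4190.

2.4 units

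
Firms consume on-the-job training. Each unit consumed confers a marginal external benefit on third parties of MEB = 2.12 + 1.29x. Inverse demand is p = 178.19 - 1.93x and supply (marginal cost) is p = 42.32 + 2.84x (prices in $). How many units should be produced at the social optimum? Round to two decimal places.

x* = 39.65

Social marginal benefit = demand + MEB = 180.31 - 0.64x.
Set SMB = MC: 180.31 - 0.64x = 42.32 + 2.84x → x* = 39.6523.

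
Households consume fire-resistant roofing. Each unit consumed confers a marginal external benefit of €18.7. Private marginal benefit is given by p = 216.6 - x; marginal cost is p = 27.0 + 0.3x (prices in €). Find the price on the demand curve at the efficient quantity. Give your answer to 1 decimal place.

P = €56.4

Social marginal benefit = demand + MEB = 235.3 - x.
Set SMB = MC: 235.3 - x = 27.0 + 0.3x → x* = 160.2308.
Consumer price on the demand curve at x*: 216.6 − 1.0×160.2308 = 56.3692.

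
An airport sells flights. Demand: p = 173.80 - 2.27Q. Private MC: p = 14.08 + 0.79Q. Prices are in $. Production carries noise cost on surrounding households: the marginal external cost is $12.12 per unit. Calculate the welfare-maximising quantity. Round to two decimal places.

Social marginal cost = private MC + MEC = 26.20 + 0.79Q.
Set SMC = demand: 26.20 + 0.79Q = 173.80 - 2.27Q → Q* = 48.2353.

Q* = 48.24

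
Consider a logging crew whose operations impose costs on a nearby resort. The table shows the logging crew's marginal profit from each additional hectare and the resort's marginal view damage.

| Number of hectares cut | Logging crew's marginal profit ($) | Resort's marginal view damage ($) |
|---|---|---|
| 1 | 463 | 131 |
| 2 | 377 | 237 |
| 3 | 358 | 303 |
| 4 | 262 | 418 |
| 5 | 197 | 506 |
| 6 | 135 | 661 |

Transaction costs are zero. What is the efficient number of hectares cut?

Bargaining reaches the level where marginal profit last exceeds marginal view damage.
That holds through level 3 (358 ≥ 303) but not at 4 (262 < 418).

3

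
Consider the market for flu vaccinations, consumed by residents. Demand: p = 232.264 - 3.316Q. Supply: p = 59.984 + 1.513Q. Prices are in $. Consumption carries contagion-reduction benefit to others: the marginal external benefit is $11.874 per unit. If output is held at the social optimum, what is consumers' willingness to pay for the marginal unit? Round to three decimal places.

P = $105.808

Social marginal benefit = demand + MEB = 244.138 - 3.316Q.
Set SMB = MC: 244.138 - 3.316Q = 59.984 + 1.513Q → Q* = 38.1350.
Consumer price on the demand curve at Q*: 232.264 − 3.316×38.1350 = 105.8083.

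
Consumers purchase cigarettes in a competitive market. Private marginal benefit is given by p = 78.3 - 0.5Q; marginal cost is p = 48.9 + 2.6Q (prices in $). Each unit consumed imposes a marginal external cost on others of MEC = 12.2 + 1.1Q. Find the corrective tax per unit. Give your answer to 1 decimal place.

Social marginal benefit = demand − MEC = 66.1 - 1.6Q.
Set SMB = MC: 66.1 - 1.6Q = 48.9 + 2.6Q → Q* = 4.0952.
The Pigouvian tax equals MEC at Q*: 12.2 + 1.1×4.0952 = 16.7047.

tax = $16.7 per unit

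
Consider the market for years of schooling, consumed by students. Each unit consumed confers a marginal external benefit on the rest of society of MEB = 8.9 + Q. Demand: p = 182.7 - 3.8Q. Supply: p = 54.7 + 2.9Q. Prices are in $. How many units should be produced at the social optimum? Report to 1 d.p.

Social marginal benefit = demand + MEB = 191.6 - 2.8Q.
Set SMB = MC: 191.6 - 2.8Q = 54.7 + 2.9Q → Q* = 24.0175.

Q* = 24.0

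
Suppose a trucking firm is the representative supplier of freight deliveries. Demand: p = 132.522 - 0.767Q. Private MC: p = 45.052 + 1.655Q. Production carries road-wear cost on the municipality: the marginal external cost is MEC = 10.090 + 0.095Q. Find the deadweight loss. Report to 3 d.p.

DWL = 36.316

Market equilibrium (private): 45.052 + 1.655Q = 132.522 - 0.767Q → Q_m = 36.1148.
Social marginal cost = private MC + MEC = 55.142 + 1.750Q.
Set SMC = demand: 55.142 + 1.750Q = 132.522 - 0.767Q → Q* = 30.7429.
The loss is the area between SMC and demand from Q* to Q_m; with linear curves that's a triangle of height MEC(Q_m).
DWL = ½ × 5.3719 × 13.5209 = 36.3165.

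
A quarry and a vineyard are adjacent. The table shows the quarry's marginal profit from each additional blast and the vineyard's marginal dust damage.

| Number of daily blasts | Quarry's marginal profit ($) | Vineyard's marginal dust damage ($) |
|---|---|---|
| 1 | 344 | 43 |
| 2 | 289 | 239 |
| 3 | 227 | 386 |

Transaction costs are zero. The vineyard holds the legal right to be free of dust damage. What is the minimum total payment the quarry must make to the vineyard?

Efficient level: marginal profit ≥ marginal dust damage through level 2, so k* = 2.
With the vineyard holding the right, the quarry must at least compensate total damage at k*: 43 + 239 = 282.

$282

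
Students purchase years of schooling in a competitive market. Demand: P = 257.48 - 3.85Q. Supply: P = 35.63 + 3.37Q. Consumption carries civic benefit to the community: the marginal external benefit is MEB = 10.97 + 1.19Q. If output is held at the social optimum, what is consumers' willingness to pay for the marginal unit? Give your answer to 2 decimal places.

P = 108.83

Social marginal benefit = demand + MEB = 268.45 - 2.66Q.
Set SMB = MC: 268.45 - 2.66Q = 35.63 + 3.37Q → Q* = 38.6103.
Consumer price on the demand curve at Q*: 257.48 − 3.85×38.6103 = 108.8303.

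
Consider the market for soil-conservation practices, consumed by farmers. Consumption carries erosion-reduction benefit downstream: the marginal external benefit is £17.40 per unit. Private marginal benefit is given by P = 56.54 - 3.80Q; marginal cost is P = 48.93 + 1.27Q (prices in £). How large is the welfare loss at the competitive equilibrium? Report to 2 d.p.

Market equilibrium (private): 48.93 + 1.27Q = 56.54 - 3.80Q → Q_m = 1.5010.
Social marginal benefit = demand + MEB = 73.94 - 3.80Q.
Set SMB = MC: 73.94 - 3.80Q = 48.93 + 1.27Q → Q* = 4.9329.
The welfare-loss triangle has base |Q_m − Q*| and height MEB(Q_m) (the vertical gap between SMB and MC is zero at Q* and MEB at Q_m).
DWL = ½ × 3.4319 × 17.4000 = 29.8575.

DWL = £29.86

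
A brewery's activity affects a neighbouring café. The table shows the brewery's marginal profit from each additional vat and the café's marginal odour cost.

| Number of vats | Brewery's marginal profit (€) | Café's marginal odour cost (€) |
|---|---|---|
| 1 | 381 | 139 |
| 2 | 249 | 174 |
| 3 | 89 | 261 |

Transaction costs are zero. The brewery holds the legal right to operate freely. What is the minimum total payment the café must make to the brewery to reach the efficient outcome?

€89

Left alone the brewery would choose level 3 (marginal profit stays positive).
Efficient level: k* = 2 (marginal profit ≥ marginal odour cost through 2).
The café must at least cover the brewery's forgone profit from cutting 3→2: 89 = 89.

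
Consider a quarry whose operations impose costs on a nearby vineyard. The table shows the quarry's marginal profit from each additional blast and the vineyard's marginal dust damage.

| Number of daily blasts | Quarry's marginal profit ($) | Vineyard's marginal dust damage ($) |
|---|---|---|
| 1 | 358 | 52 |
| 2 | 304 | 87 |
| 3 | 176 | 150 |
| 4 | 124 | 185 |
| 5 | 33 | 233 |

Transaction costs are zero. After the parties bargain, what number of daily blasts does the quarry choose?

Bargaining reaches the level where marginal profit last exceeds marginal dust damage.
That holds through level 3 (176 ≥ 150) but not at 4 (124 < 185).

3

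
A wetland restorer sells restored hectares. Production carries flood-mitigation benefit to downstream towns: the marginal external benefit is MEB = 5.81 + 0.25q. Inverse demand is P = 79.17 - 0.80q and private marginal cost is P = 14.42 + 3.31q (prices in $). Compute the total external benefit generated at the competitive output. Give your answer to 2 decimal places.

Market equilibrium (private): 14.42 + 3.31q = 79.17 - 0.80q → q_m = 15.7543.
Total external benefit = ∫₀^{q_m} (5.81 + 0.25q) dq = 5.81×15.7543 + ½×0.25×15.7543² = 122.5572.

$122.56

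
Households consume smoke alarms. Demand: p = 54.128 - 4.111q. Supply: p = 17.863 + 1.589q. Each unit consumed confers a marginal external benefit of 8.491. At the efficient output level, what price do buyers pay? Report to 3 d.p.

Social marginal benefit = demand + MEB = 62.619 - 4.111q.
Set SMB = MC: 62.619 - 4.111q = 17.863 + 1.589q → q* = 7.8519.
Consumer price on the demand curve at q*: 54.128 − 4.111×7.8519 = 21.8488.

P = 21.849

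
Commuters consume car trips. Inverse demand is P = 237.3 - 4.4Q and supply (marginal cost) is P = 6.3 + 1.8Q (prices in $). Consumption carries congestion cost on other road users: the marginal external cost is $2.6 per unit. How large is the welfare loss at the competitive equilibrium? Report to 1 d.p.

Market equilibrium (private): 6.3 + 1.8Q = 237.3 - 4.4Q → Q_m = 37.2581.
Social marginal benefit = demand − MEC = 234.7 - 4.4Q.
Set SMB = MC: 234.7 - 4.4Q = 6.3 + 1.8Q → Q* = 36.8387.
Between Q* and Q_m the wedge MC − SMB runs linearly from 0 to MEC(Q_m), so the loss is a triangle.
DWL = ½ × 0.4194 × 2.6000 = 0.5452.

DWL = $0.5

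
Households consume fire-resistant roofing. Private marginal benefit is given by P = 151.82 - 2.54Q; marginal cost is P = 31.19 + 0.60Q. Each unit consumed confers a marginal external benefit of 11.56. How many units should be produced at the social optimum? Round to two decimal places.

Q* = 42.10

Social marginal benefit = demand + MEB = 163.38 - 2.54Q.
Set SMB = MC: 163.38 - 2.54Q = 31.19 + 0.60Q → Q* = 42.0987.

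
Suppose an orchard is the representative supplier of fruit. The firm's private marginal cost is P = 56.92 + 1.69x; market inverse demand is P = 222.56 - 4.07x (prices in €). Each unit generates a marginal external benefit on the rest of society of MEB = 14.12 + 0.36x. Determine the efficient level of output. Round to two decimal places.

x* = 33.29

Social marginal cost = private MC − MEB = 42.80 + 1.33x.
Set SMC = demand: 42.80 + 1.33x = 222.56 - 4.07x → x* = 33.2889.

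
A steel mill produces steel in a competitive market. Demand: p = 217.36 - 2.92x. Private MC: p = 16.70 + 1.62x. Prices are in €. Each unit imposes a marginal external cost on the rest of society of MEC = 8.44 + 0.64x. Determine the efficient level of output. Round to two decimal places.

x* = 37.11

Social marginal cost = private MC + MEC = 25.14 + 2.26x.
Set SMC = demand: 25.14 + 2.26x = 217.36 - 2.92x → x* = 37.1081.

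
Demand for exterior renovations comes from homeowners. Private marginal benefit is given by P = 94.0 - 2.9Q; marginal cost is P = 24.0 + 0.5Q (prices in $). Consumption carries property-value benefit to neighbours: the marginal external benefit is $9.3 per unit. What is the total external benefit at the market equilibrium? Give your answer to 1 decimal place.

Market equilibrium (private): 24.0 + 0.5Q = 94.0 - 2.9Q → Q_m = 20.5882.
Total external benefit = MEB × Q_m = 9.3 × 20.5882 = 191.4703.

$191.5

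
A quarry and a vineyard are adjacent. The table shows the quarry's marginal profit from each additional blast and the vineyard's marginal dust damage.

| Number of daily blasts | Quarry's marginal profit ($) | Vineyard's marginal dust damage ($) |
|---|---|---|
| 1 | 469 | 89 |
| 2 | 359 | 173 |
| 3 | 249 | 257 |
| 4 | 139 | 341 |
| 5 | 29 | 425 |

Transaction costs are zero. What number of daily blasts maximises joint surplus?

Bargaining reaches the level where marginal profit last exceeds marginal dust damage.
That holds through level 2 (359 ≥ 173) but not at 3 (249 < 257).

2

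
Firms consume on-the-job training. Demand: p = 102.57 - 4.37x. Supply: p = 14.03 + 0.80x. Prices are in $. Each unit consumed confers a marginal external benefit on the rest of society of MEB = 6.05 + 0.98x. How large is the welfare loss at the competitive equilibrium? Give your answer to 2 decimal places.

DWL = $62.21

Market equilibrium (private): 14.03 + 0.80x = 102.57 - 4.37x → x_m = 17.1257.
Social marginal benefit = demand + MEB = 108.62 - 3.39x.
Set SMB = MC: 108.62 - 3.39x = 14.03 + 0.80x → x* = 22.5752.
The welfare-loss triangle has base |x_m − x*| and height MEB(x_m) (the vertical gap between SMB and MC is zero at x* and MEB at x_m).
DWL = ½ × 5.4495 × 22.8332 = 62.2148.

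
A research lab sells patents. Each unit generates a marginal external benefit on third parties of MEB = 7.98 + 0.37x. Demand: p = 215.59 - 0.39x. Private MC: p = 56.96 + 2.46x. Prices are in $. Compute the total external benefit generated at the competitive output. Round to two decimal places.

$1017.29

Market equilibrium (private): 56.96 + 2.46x = 215.59 - 0.39x → x_m = 55.6596.
Total external benefit = ∫₀^{x_m} (7.98 + 0.37x) dx = 7.98×55.6596 + ½×0.37×55.6596² = 1017.2920.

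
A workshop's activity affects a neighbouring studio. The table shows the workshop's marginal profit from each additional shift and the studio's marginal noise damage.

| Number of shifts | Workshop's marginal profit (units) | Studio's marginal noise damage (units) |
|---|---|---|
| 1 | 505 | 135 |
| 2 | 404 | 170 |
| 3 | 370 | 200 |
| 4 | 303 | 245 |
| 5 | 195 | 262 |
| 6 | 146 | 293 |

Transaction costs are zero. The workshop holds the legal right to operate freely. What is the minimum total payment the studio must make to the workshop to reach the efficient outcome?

Left alone the workshop would choose level 6 (marginal profit stays positive).
Efficient level: k* = 4 (marginal profit ≥ marginal noise damage through 4).
The studio must at least cover the workshop's forgone profit from cutting 6→4: 195 + 146 = 341.

341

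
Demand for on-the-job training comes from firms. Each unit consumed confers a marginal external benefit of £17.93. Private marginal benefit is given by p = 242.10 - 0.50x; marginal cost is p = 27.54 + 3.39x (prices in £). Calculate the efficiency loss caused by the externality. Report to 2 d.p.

DWL = £41.32

Market equilibrium (private): 27.54 + 3.39x = 242.10 - 0.50x → x_m = 55.1568.
Social marginal benefit = demand + MEB = 260.03 - 0.50x.
Set SMB = MC: 260.03 - 0.50x = 27.54 + 3.39x → x* = 59.7661.
The welfare-loss triangle has base |x_m − x*| and height MEB(x_m) (the vertical gap between SMB and MC is zero at x* and MEB at x_m).
DWL = ½ × 4.6093 × 17.9300 = 41.3224.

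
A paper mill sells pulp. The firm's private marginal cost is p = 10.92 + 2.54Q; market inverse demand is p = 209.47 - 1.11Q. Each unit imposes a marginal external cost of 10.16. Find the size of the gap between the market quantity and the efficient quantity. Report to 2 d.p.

Market equilibrium (private): 10.92 + 2.54Q = 209.47 - 1.11Q → Q_m = 54.3973.
Social marginal cost = private MC + MEC = 21.08 + 2.54Q.
Set SMC = demand: 21.08 + 2.54Q = 209.47 - 1.11Q → Q* = 51.6137.
Gap = |54.3973 − 51.6137| = 2.7836.

2.78 units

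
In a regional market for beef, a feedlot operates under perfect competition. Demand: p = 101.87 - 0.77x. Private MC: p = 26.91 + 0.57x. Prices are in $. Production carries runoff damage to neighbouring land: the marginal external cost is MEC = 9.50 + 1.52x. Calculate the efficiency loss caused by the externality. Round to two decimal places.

Market equilibrium (private): 26.91 + 0.57x = 101.87 - 0.77x → x_m = 55.9403.
Social marginal cost = private MC + MEC = 36.41 + 2.09x.
Set SMC = demand: 36.41 + 2.09x = 101.87 - 0.77x → x* = 22.8881.
Height of the DWL triangle at x_m is SMC(x_m) − demand(x_m) = MEC(x_m) = 94.5293.
DWL = ½ × 33.0522 × 94.5293 = 1562.2007.

DWL = $1562.20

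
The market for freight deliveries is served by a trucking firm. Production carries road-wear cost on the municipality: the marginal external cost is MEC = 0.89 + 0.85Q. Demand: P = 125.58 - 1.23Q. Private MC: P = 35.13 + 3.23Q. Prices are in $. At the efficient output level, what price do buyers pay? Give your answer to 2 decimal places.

P = $104.83

Social marginal cost = private MC + MEC = 36.02 + 4.08Q.
Set SMC = demand: 36.02 + 4.08Q = 125.58 - 1.23Q → Q* = 16.8663.
Consumer price on the demand curve at Q*: 125.58 − 1.23×16.8663 = 104.8345.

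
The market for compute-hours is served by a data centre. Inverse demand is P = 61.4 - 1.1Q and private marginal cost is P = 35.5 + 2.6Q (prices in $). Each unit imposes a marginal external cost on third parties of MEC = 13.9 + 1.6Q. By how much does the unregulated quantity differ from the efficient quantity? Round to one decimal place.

4.7 units

Market equilibrium (private): 35.5 + 2.6Q = 61.4 - 1.1Q → Q_m = 7.0000.
Social marginal cost = private MC + MEC = 49.4 + 4.2Q.
Set SMC = demand: 49.4 + 4.2Q = 61.4 - 1.1Q → Q* = 2.2642.
Gap = |7.0000 − 2.2642| = 4.7358.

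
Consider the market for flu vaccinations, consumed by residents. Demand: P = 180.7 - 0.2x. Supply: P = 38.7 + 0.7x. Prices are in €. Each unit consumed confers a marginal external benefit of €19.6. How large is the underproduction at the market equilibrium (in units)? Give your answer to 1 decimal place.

21.8 units

Market equilibrium (private): 38.7 + 0.7x = 180.7 - 0.2x → x_m = 157.7778.
Social marginal benefit = demand + MEB = 200.3 - 0.2x.
Set SMB = MC: 200.3 - 0.2x = 38.7 + 0.7x → x* = 179.5556.
Gap = |157.7778 − 179.5556| = 21.7778.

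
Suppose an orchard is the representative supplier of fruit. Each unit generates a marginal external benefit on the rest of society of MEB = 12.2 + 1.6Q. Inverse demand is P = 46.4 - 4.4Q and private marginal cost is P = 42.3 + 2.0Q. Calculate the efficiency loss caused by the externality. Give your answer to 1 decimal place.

DWL = 18.2

Market equilibrium (private): 42.3 + 2.0Q = 46.4 - 4.4Q → Q_m = 0.6406.
Social marginal cost = private MC − MEB = 30.1 + 0.4Q.
Set SMC = demand: 30.1 + 0.4Q = 46.4 - 4.4Q → Q* = 3.3958.
The loss is the area between SMC and demand from Q* to Q_m; with linear curves that's a triangle of height MEB(Q_m).
DWL = ½ × 2.7552 × 13.2250 = 18.2188.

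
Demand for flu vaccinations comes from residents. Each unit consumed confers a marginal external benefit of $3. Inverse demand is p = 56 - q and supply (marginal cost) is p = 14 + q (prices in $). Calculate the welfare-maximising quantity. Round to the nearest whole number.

Social marginal benefit = demand + MEB = 59 - q.
Set SMB = MC: 59 - q = 14 + q → q* = 22.5000.

q* = 23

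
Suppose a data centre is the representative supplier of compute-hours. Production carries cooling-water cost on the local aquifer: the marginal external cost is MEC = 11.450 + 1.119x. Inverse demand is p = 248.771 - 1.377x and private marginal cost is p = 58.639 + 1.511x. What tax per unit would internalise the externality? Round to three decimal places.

Social marginal cost = private MC + MEC = 70.089 + 2.630x.
Set SMC = demand: 70.089 + 2.630x = 248.771 - 1.377x → x* = 44.5925.
The Pigouvian tax equals MEC at x*: 11.450 + 1.119×44.5925 = 61.3490.

tax = 61.349 per unit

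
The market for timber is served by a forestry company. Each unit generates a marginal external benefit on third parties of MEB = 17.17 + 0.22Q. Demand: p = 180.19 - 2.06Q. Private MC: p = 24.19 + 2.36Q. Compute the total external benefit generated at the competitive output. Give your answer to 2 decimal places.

743.02

Market equilibrium (private): 24.19 + 2.36Q = 180.19 - 2.06Q → Q_m = 35.2941.
Total external benefit = ∫₀^{Q_m} (17.17 + 0.22Q) dQ = 17.17×35.2941 + ½×0.22×35.2941² = 743.0238.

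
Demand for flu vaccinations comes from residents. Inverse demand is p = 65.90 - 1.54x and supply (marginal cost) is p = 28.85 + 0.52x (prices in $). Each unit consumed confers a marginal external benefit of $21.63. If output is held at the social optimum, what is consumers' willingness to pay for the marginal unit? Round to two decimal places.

Social marginal benefit = demand + MEB = 87.53 - 1.54x.
Set SMB = MC: 87.53 - 1.54x = 28.85 + 0.52x → x* = 28.4854.
Consumer price on the demand curve at x*: 65.90 − 1.54×28.4854 = 22.0325.

P = $22.03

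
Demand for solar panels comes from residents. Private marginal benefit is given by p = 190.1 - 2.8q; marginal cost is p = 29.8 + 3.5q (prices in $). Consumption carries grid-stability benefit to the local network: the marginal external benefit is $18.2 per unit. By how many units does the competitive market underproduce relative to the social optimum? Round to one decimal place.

2.9 units

Market equilibrium (private): 29.8 + 3.5q = 190.1 - 2.8q → q_m = 25.4444.
Social marginal benefit = demand + MEB = 208.3 - 2.8q.
Set SMB = MC: 208.3 - 2.8q = 29.8 + 3.5q → q* = 28.3333.
Gap = |25.4444 − 28.3333| = 2.8889.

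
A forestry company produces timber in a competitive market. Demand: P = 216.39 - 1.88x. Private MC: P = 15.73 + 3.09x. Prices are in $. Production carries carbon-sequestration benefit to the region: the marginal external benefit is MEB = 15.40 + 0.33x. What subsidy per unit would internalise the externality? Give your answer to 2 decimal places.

Social marginal cost = private MC − MEB = 0.33 + 2.76x.
Set SMC = demand: 0.33 + 2.76x = 216.39 - 1.88x → x* = 46.5647.
The Pigouvian subsidy equals MEB at x*: 15.40 + 0.33×46.5647 = 30.7664.

subsidy = $30.77 per unit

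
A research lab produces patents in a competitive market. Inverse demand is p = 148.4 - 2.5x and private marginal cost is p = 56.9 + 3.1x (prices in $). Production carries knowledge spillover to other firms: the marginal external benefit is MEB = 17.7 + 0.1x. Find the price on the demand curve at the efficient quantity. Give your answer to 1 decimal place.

Social marginal cost = private MC − MEB = 39.2 + 3.0x.
Set SMC = demand: 39.2 + 3.0x = 148.4 - 2.5x → x* = 19.8545.
Consumer price on the demand curve at x*: 148.4 − 2.5×19.8545 = 98.7638.

P = $98.8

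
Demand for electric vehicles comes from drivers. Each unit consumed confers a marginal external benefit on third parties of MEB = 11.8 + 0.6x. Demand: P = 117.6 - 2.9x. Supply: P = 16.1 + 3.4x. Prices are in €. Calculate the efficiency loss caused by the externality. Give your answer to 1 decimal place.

DWL = €40.4

Market equilibrium (private): 16.1 + 3.4x = 117.6 - 2.9x → x_m = 16.1111.
Social marginal benefit = demand + MEB = 129.4 - 2.3x.
Set SMB = MC: 129.4 - 2.3x = 16.1 + 3.4x → x* = 19.8772.
Height of the DWL triangle at x_m is SMB(x_m) − MC(x_m) = MEB(x_m) = 21.4667.
DWL = ½ × 3.7661 × 21.4667 = 40.4229.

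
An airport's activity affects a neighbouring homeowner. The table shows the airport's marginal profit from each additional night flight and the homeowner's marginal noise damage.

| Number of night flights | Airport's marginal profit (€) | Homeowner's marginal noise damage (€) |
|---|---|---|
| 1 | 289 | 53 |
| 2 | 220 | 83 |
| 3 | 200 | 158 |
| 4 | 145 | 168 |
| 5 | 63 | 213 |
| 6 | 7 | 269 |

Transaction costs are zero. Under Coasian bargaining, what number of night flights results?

Bargaining reaches the level where marginal profit last exceeds marginal noise damage.
That holds through level 3 (200 ≥ 158) but not at 4 (145 < 168).

3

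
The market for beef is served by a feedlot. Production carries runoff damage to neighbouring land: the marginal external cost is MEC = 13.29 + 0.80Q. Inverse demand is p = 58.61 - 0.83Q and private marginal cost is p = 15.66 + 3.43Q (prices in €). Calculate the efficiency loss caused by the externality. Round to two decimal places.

Market equilibrium (private): 15.66 + 3.43Q = 58.61 - 0.83Q → Q_m = 10.0822.
Social marginal cost = private MC + MEC = 28.95 + 4.23Q.
Set SMC = demand: 28.95 + 4.23Q = 58.61 - 0.83Q → Q* = 5.8617.
Height of the DWL triangle at Q_m is SMC(Q_m) − demand(Q_m) = MEC(Q_m) = 21.3557.
DWL = ½ × 4.2205 × 21.3557 = 45.0659.

DWL = €45.07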